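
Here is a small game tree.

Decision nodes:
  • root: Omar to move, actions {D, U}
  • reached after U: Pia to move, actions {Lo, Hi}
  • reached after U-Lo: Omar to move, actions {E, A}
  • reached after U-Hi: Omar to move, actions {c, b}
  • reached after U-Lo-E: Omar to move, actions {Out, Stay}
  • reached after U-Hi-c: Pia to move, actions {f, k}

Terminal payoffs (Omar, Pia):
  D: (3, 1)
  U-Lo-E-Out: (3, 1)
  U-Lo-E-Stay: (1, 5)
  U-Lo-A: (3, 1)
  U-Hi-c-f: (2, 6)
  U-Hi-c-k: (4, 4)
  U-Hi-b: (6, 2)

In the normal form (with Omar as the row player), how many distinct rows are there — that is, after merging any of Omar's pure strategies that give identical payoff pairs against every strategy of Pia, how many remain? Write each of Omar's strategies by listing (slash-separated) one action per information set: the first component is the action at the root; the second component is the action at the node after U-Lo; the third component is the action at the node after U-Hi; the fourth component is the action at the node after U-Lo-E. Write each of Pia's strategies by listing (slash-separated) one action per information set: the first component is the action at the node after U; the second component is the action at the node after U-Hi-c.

Omar has 16 pure strategies: D/E/c/Out, D/E/c/Stay, D/E/b/Out, D/E/b/Stay, D/A/c/Out, D/A/c/Stay, D/A/b/Out, D/A/b/Stay, U/E/c/Out, U/E/c/Stay, U/E/b/Out, U/E/b/Stay, U/A/c/Out, U/A/c/Stay, U/A/b/Out, U/A/b/Stay. Columns: Lo/f, Lo/k, Hi/f, Hi/k.
{D/E/c/Out, D/E/c/Stay, D/E/b/Out, D/E/b/Stay, D/A/c/Out, D/A/c/Stay, D/A/b/Out, D/A/b/Stay} → row (3,1) (3,1) (3,1) (3,1)
{U/E/c/Out, U/A/c/Out, U/A/c/Stay} → row (3,1) (3,1) (2,6) (4,4)
{U/E/c/Stay} → row (1,5) (1,5) (2,6) (4,4)
{U/E/b/Out, U/A/b/Out, U/A/b/Stay} → row (3,1) (3,1) (6,2) (6,2)
{U/E/b/Stay} → row (1,5) (1,5) (6,2) (6,2)
That's 5 distinct rows out of 16 strategies.

5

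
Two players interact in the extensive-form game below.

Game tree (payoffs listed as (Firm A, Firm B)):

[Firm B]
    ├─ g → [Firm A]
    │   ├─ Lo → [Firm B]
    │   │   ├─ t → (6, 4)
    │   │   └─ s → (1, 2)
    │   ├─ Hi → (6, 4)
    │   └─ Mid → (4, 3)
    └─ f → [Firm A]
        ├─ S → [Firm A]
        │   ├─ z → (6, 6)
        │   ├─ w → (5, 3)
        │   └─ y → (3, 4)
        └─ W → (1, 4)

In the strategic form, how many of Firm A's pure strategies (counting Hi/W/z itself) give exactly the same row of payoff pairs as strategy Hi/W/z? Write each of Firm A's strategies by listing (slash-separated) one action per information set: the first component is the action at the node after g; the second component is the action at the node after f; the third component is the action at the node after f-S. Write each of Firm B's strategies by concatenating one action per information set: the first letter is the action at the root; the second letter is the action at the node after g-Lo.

Row for Hi/W/z (columns gt, gs, ft, fs): (6,4) (6,4) (1,4) (1,4).
Under Hi/W/z, Firm A's choice at the node after f-S can never be reached regardless of what Firm B does, so varying those choices leaves every outcome unchanged.
Holding the reachable choices fixed and varying the unreachable one freely already gives 3 equivalent strategies.
No other strategy reproduces this row, so those 3 are the full class: Hi/W/z, Hi/W/w, Hi/W/y.

3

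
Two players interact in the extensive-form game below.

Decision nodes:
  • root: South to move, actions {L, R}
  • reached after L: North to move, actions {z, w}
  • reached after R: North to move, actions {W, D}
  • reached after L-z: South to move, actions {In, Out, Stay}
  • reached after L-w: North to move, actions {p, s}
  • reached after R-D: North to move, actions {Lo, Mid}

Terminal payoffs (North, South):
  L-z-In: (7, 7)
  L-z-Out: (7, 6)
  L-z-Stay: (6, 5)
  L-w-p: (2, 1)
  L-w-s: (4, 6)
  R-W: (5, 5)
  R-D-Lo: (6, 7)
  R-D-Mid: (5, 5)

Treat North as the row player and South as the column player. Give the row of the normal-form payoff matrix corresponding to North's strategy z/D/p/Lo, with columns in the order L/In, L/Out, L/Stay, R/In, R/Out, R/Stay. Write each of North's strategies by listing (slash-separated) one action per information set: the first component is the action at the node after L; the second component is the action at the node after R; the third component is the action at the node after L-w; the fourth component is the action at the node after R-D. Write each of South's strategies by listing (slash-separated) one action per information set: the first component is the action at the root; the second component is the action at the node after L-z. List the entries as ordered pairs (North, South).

(7,7) (7,6) (6,5) (6,7) (6,7) (6,7)

vs L/In: South plays L → North plays z at [L] → South plays In at [L-z] → (7, 7)
vs L/Out: South plays L → North plays z at [L] → South plays Out at [L-z] → (7, 6)
vs L/Stay: South plays L → North plays z at [L] → South plays Stay at [L-z] → (6, 5)
vs R/In: South plays R → North plays D at [R] → North plays Lo at [R-D] → (6, 7)
vs R/Out: South plays R → North plays D at [R] → North plays Lo at [R-D] → (6, 7)
vs R/Stay: South plays R → North plays D at [R] → North plays Lo at [R-D] → (6, 7)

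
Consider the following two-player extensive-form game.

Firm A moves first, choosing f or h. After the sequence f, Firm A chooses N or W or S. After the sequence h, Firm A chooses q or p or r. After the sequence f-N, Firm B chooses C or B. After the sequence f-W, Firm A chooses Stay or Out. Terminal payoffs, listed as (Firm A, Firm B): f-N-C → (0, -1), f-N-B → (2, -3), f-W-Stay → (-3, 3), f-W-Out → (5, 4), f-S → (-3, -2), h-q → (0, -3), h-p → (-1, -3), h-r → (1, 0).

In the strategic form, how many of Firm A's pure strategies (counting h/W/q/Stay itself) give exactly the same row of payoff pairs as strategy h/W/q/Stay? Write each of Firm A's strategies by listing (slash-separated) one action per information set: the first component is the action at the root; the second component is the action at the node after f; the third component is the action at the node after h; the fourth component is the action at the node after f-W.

6

Row for h/W/q/Stay (columns C, B): (0,-3) (0,-3).
Under h/W/q/Stay, Firm A's choice at the node after f and at the node after f-W can never be reached regardless of what Firm B does, so varying those choices leaves every outcome unchanged.
Holding the reachable choices fixed and varying the unreachable ones freely already gives 3 × 2 = 6 equivalent strategies.
No other strategy reproduces this row, so those 6 are the full class: h/N/q/Stay, h/N/q/Out, h/W/q/Stay, h/W/q/Out, h/S/q/Stay, h/S/q/Out.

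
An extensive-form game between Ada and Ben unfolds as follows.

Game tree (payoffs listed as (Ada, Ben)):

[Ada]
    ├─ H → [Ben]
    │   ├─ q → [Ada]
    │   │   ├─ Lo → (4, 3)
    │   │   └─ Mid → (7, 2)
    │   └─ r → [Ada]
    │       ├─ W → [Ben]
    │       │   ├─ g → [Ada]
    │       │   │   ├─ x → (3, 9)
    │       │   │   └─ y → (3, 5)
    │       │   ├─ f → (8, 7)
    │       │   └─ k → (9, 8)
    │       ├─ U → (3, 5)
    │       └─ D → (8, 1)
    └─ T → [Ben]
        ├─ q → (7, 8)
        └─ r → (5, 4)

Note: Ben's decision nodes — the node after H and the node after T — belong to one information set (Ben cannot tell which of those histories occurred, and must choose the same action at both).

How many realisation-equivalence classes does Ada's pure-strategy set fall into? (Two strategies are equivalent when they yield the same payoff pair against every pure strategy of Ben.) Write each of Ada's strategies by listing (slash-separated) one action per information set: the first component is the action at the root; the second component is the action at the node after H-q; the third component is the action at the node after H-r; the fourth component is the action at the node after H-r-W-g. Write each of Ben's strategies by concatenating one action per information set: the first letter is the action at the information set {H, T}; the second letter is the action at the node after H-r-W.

9

Ada has 24 pure strategies: H/Lo/W/x, H/Lo/W/y, H/Lo/U/x, H/Lo/U/y, H/Lo/D/x, H/Lo/D/y, H/Mid/W/x, H/Mid/W/y, H/Mid/U/x, H/Mid/U/y, H/Mid/D/x, H/Mid/D/y, T/Lo/W/x, T/Lo/W/y, T/Lo/U/x, T/Lo/U/y, T/Lo/D/x, T/Lo/D/y, T/Mid/W/x, T/Mid/W/y, T/Mid/U/x, T/Mid/U/y, T/Mid/D/x, T/Mid/D/y. Columns: qg, qf, qk, rg, rf, rk.
{H/Lo/W/x} → row (4,3) (4,3) (4,3) (3,9) (8,7) (9,8)
{H/Lo/W/y} → row (4,3) (4,3) (4,3) (3,5) (8,7) (9,8)
{H/Lo/U/x, H/Lo/U/y} → row (4,3) (4,3) (4,3) (3,5) (3,5) (3,5)
{H/Lo/D/x, H/Lo/D/y} → row (4,3) (4,3) (4,3) (8,1) (8,1) (8,1)
{H/Mid/W/x} → row (7,2) (7,2) (7,2) (3,9) (8,7) (9,8)
{H/Mid/W/y} → row (7,2) (7,2) (7,2) (3,5) (8,7) (9,8)
{H/Mid/U/x, H/Mid/U/y} → row (7,2) (7,2) (7,2) (3,5) (3,5) (3,5)
{H/Mid/D/x, H/Mid/D/y} → row (7,2) (7,2) (7,2) (8,1) (8,1) (8,1)
{T/Lo/W/x, T/Lo/W/y, T/Lo/U/x, T/Lo/U/y, T/Lo/D/x, T/Lo/D/y, T/Mid/W/x, T/Mid/W/y, T/Mid/U/x, T/Mid/U/y, T/Mid/D/x, T/Mid/D/y} → row (7,8) (7,8) (7,8) (5,4) (5,4) (5,4)
That's 9 distinct rows out of 24 strategies.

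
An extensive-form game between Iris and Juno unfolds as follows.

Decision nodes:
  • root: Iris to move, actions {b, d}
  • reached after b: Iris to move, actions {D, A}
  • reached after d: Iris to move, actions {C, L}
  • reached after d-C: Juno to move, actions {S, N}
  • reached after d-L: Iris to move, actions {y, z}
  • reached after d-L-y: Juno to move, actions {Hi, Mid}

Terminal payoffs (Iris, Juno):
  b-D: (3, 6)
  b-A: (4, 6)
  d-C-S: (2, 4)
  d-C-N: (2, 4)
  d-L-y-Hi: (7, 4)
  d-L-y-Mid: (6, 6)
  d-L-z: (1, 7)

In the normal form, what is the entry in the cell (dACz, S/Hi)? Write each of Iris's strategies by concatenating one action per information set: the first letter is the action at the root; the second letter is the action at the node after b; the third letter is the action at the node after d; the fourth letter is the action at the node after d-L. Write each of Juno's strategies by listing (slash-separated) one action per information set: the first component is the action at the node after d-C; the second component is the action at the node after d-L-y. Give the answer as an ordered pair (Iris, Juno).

Trace the play path from the root:
  Iris plays d
  Iris plays C at [d]
  Juno plays S at [d-C]
→ terminal payoff (2, 4).
(Iris's choice at the node after b is never reached on this path, so it doesn't affect the outcome.)

(2, 4)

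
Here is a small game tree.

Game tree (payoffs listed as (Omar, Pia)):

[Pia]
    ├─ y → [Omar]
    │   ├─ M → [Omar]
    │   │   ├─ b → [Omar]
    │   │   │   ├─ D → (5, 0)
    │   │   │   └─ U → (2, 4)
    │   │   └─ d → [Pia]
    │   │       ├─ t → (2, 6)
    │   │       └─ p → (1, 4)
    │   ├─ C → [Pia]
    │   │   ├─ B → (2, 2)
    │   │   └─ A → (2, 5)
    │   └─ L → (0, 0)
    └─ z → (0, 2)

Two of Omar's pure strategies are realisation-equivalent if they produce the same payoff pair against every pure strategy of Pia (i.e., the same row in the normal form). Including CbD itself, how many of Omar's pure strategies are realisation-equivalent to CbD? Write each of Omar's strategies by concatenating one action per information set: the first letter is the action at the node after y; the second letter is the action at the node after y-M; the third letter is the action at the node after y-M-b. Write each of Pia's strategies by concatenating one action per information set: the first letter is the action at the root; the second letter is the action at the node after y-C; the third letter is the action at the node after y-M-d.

Row for CbD (columns yBt, yBp, yAt, yAp, zBt, zBp, zAt, zAp): (2,2) (2,2) (2,5) (2,5) (0,2) (0,2) (0,2) (0,2).
Under CbD, Omar's choice at the node after y-M and at the node after y-M-b can never be reached regardless of what Pia does, so varying those choices leaves every outcome unchanged.
Holding the reachable choices fixed and varying the unreachable ones freely already gives 2 × 2 = 4 equivalent strategies.
No other strategy reproduces this row, so those 4 are the full class: CbD, CbU, CdD, CdU.

4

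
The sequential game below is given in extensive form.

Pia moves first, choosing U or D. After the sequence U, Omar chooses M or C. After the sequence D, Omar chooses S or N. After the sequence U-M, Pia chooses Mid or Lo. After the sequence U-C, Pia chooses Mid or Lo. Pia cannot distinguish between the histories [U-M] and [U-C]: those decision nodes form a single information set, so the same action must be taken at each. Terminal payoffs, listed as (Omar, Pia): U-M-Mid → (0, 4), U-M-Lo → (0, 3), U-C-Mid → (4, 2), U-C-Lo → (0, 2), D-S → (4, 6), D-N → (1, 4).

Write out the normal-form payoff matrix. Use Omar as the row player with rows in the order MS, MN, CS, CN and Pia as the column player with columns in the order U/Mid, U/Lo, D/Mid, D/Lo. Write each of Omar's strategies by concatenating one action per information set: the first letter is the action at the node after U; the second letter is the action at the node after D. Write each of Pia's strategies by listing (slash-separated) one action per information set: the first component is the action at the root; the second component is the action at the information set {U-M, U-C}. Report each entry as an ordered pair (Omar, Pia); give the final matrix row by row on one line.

        U/Mid     U/Lo    D/Mid     D/Lo
  MS    (0,4)    (0,3)    (4,6)    (4,6)
  MN    (0,4)    (0,3)    (1,4)    (1,4)
  CS    (4,2)    (0,2)    (4,6)    (4,6)
  CN    (4,2)    (0,2)    (1,4)    (1,4)

MS: (0,4) (0,3) (4,6) (4,6) | MN: (0,4) (0,3) (1,4) (1,4) | CS: (4,2) (0,2) (4,6) (4,6) | CN: (4,2) (0,2) (1,4) (1,4)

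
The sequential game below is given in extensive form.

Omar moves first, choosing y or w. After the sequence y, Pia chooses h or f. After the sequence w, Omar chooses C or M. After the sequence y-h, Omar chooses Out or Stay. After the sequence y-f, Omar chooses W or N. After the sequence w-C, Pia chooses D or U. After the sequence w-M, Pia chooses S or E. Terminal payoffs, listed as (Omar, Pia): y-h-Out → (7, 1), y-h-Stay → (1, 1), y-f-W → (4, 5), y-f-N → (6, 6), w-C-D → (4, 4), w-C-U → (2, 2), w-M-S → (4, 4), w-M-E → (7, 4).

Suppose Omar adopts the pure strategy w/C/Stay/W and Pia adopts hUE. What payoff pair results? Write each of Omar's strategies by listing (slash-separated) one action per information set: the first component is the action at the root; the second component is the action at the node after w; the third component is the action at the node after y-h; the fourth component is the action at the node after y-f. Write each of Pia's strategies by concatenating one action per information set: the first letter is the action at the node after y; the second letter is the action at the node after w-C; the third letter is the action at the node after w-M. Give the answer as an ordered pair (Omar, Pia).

(2, 2)

Trace the play path from the root:
  Omar plays w
  Omar plays C at [w]
  Pia plays U at [w-C]
→ terminal payoff (2, 2).
(Omar's choice at the node after y-h is never reached on this path, so it doesn't affect the outcome.)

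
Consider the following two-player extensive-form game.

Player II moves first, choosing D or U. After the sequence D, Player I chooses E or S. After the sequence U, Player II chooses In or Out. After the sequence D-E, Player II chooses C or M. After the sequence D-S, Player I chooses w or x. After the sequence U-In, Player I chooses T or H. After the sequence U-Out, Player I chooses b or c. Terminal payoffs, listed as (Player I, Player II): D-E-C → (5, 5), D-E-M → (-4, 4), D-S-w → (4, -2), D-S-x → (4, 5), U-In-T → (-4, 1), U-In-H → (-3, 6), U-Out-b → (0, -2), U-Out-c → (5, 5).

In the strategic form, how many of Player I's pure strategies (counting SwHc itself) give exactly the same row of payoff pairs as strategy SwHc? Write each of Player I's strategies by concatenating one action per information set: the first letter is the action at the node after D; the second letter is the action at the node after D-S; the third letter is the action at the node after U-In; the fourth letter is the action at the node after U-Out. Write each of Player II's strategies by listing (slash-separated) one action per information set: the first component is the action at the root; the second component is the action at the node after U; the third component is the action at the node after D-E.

1

Row for SwHc (columns D/In/C, D/In/M, D/Out/C, D/Out/M, U/In/C, U/In/M, U/Out/C, U/Out/M): (4,-2) (4,-2) (4,-2) (4,-2) (-3,6) (-3,6) (5,5) (5,5).
Every one of Player I's information sets is on the play path for some reply by Player II when Player I follows SwHc.
Changing the action at any of them therefore changes at least one column, so only SwHc itself gives this row.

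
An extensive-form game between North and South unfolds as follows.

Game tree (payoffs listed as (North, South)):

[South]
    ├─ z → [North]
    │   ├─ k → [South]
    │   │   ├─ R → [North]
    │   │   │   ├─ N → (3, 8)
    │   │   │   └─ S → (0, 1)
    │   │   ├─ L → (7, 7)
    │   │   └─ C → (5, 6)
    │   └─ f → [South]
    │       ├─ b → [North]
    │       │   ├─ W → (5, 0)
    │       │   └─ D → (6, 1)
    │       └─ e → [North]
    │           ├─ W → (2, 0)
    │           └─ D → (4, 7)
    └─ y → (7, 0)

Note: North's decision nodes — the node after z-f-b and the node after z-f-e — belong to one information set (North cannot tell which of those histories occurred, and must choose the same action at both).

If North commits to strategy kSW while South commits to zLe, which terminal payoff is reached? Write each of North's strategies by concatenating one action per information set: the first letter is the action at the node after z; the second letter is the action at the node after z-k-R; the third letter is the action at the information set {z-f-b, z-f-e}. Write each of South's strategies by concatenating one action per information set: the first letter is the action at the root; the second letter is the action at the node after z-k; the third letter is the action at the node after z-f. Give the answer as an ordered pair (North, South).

(7, 7)

Trace the play path from the root:
  South plays z
  North plays k at [z]
  South plays L at [z-k]
→ terminal payoff (7, 7).
(North's choice at the node after z-k-R is never reached on this path, so it doesn't affect the outcome.)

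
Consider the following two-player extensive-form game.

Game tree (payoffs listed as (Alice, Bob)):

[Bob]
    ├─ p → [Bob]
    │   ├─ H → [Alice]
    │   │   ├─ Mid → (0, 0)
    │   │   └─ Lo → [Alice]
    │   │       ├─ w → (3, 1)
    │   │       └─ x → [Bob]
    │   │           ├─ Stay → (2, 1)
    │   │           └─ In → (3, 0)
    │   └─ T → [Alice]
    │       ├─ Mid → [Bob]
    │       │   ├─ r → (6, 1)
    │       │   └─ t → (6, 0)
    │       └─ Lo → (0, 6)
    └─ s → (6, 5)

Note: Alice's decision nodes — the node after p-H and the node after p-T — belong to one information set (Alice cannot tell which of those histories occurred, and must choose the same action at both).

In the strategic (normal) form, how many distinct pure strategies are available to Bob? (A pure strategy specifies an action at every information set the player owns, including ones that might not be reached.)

Bob owns the root with actions {p, s} — two choices.
Bob owns the node after p with actions {H, T} — two choices.
Bob owns the node after p-T-Mid with actions {r, t} — two choices.
Bob owns the node after p-H-Lo-x with actions {Stay, In} — two choices.
A pure strategy fixes one action at each information set independently, so the count is the product 2 × 2 × 2 × 2 = 16.
(For reference, Alice has 4 pure strategies, giving a 16×4 normal-form matrix.)

16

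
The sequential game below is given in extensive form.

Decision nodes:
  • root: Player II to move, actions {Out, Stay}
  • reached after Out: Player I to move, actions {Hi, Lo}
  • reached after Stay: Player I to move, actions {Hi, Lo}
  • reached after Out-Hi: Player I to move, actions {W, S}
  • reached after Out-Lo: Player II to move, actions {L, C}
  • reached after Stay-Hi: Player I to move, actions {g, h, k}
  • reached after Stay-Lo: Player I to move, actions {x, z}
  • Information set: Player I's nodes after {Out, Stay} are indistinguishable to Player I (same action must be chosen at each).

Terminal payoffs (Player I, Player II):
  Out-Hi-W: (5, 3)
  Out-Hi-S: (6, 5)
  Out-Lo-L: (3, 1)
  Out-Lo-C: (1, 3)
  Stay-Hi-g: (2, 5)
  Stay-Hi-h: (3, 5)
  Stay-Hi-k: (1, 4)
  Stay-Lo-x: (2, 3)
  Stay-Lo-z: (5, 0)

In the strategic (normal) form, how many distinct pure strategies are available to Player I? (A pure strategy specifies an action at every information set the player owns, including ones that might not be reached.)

24

Player I owns the information set {Out, Stay} with actions {Hi, Lo} — two choices.
Player I owns the node after Out-Hi with actions {W, S} — two choices.
Player I owns the node after Stay-Hi with actions {g, h, k} — three choices.
Player I owns the node after Stay-Lo with actions {x, z} — two choices.
A pure strategy fixes one action at each information set independently, so the count is the product 2 × 2 × 3 × 2 = 24.
(For reference, Player II has 4 pure strategies, giving a 24×4 normal-form matrix.)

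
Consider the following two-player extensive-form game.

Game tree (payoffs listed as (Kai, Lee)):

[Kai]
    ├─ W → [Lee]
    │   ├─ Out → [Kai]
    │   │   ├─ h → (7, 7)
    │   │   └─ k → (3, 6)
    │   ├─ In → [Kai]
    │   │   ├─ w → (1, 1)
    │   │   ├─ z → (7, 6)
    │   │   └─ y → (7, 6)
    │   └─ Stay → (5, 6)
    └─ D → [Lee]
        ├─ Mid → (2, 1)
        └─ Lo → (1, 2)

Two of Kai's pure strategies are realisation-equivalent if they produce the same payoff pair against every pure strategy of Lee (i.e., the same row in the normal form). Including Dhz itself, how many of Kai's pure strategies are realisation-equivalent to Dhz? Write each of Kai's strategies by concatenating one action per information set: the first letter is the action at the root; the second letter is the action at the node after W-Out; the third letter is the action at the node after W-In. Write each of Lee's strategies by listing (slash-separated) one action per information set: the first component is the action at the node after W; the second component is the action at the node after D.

6

Row for Dhz (columns Out/Mid, Out/Lo, In/Mid, In/Lo, Stay/Mid, Stay/Lo): (2,1) (1,2) (2,1) (1,2) (2,1) (1,2).
Under Dhz, Kai's choice at the node after W-Out and at the node after W-In can never be reached regardless of what Lee does, so varying those choices leaves every outcome unchanged.
Holding the reachable choices fixed and varying the unreachable ones freely already gives 2 × 3 = 6 equivalent strategies.
No other strategy reproduces this row, so those 6 are the full class: Dhw, Dhz, Dhy, Dkw, Dkz, Dky.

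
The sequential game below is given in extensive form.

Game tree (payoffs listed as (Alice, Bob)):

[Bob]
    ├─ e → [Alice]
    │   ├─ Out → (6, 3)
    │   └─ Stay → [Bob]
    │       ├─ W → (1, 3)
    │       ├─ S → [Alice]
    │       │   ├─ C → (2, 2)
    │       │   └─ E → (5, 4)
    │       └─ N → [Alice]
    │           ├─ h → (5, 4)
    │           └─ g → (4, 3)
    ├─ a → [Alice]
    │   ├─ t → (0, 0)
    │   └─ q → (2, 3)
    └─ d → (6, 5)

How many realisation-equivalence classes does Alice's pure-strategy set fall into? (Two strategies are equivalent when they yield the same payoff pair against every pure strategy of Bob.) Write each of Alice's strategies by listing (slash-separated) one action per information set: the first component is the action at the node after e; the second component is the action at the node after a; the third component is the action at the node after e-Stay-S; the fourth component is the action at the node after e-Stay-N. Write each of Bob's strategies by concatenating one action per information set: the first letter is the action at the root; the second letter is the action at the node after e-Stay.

10

Alice has 16 pure strategies: Out/t/C/h, Out/t/C/g, Out/t/E/h, Out/t/E/g, Out/q/C/h, Out/q/C/g, Out/q/E/h, Out/q/E/g, Stay/t/C/h, Stay/t/C/g, Stay/t/E/h, Stay/t/E/g, Stay/q/C/h, Stay/q/C/g, Stay/q/E/h, Stay/q/E/g. Columns: eW, eS, eN, aW, aS, aN, dW, dS, dN.
{Out/t/C/h, Out/t/C/g, Out/t/E/h, Out/t/E/g} → row (6,3) (6,3) (6,3) (0,0) (0,0) (0,0) (6,5) (6,5) (6,5)
{Out/q/C/h, Out/q/C/g, Out/q/E/h, Out/q/E/g} → row (6,3) (6,3) (6,3) (2,3) (2,3) (2,3) (6,5) (6,5) (6,5)
{Stay/t/C/h} → row (1,3) (2,2) (5,4) (0,0) (0,0) (0,0) (6,5) (6,5) (6,5)
{Stay/t/C/g} → row (1,3) (2,2) (4,3) (0,0) (0,0) (0,0) (6,5) (6,5) (6,5)
{Stay/t/E/h} → row (1,3) (5,4) (5,4) (0,0) (0,0) (0,0) (6,5) (6,5) (6,5)
{Stay/t/E/g} → row (1,3) (5,4) (4,3) (0,0) (0,0) (0,0) (6,5) (6,5) (6,5)
{Stay/q/C/h} → row (1,3) (2,2) (5,4) (2,3) (2,3) (2,3) (6,5) (6,5) (6,5)
{Stay/q/C/g} → row (1,3) (2,2) (4,3) (2,3) (2,3) (2,3) (6,5) (6,5) (6,5)
{Stay/q/E/h} → row (1,3) (5,4) (5,4) (2,3) (2,3) (2,3) (6,5) (6,5) (6,5)
{Stay/q/E/g} → row (1,3) (5,4) (4,3) (2,3) (2,3) (2,3) (6,5) (6,5) (6,5)
That's 10 distinct rows out of 16 strategies.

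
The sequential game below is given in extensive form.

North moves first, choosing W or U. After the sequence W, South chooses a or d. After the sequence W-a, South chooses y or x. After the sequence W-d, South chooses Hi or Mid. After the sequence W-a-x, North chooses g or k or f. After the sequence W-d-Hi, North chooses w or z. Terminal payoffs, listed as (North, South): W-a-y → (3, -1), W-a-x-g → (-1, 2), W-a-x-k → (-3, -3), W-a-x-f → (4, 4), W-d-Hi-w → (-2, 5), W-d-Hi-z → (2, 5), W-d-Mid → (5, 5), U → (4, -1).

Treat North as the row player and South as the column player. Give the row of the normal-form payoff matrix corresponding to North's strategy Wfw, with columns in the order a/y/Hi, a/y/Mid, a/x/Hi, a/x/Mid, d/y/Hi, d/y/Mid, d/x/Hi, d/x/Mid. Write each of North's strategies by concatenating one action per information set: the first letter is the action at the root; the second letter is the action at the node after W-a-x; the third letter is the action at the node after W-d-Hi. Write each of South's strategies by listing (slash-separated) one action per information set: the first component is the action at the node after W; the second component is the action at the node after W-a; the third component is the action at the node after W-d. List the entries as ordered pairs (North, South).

(3,-1) (3,-1) (4,4) (4,4) (-2,5) (5,5) (-2,5) (5,5)

vs a/y/Hi: North plays W → South plays a at [W] → South plays y at [W-a] → (3, -1)
vs a/y/Mid: North plays W → South plays a at [W] → South plays y at [W-a] → (3, -1)
vs a/x/Hi: North plays W → South plays a at [W] → South plays x at [W-a] → North plays f at [W-a-x] → (4, 4)
vs a/x/Mid: North plays W → South plays a at [W] → South plays x at [W-a] → North plays f at [W-a-x] → (4, 4)
vs d/y/Hi: North plays W → South plays d at [W] → South plays Hi at [W-d] → North plays w at [W-d-Hi] → (-2, 5)
vs d/y/Mid: North plays W → South plays d at [W] → South plays Mid at [W-d] → (5, 5)
vs d/x/Hi: North plays W → South plays d at [W] → South plays Hi at [W-d] → North plays w at [W-d-Hi] → (-2, 5)
vs d/x/Mid: North plays W → South plays d at [W] → South plays Mid at [W-d] → (5, 5)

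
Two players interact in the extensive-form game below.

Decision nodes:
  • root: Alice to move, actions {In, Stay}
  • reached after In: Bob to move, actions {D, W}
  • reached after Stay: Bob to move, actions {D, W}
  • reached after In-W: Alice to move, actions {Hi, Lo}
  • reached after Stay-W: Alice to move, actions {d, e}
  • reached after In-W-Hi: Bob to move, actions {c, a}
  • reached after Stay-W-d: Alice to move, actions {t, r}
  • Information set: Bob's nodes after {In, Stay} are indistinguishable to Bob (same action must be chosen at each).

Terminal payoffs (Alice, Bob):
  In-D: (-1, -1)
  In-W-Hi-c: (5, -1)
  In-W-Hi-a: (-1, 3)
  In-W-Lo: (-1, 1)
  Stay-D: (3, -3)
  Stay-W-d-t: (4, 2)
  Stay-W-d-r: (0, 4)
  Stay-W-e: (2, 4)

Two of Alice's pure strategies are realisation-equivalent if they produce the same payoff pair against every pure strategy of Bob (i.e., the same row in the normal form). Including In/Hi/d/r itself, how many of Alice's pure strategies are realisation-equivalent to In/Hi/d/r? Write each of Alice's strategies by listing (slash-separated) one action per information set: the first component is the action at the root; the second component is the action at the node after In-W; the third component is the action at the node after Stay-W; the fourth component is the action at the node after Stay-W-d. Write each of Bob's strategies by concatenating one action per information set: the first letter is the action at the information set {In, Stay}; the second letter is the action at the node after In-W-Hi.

Row for In/Hi/d/r (columns Dc, Da, Wc, Wa): (-1,-1) (-1,-1) (5,-1) (-1,3).
Under In/Hi/d/r, Alice's choice at the node after Stay-W and at the node after Stay-W-d can never be reached regardless of what Bob does, so varying those choices leaves every outcome unchanged.
Holding the reachable choices fixed and varying the unreachable ones freely already gives 2 × 2 = 4 equivalent strategies.
No other strategy reproduces this row, so those 4 are the full class: In/Hi/d/t, In/Hi/d/r, In/Hi/e/t, In/Hi/e/r.

4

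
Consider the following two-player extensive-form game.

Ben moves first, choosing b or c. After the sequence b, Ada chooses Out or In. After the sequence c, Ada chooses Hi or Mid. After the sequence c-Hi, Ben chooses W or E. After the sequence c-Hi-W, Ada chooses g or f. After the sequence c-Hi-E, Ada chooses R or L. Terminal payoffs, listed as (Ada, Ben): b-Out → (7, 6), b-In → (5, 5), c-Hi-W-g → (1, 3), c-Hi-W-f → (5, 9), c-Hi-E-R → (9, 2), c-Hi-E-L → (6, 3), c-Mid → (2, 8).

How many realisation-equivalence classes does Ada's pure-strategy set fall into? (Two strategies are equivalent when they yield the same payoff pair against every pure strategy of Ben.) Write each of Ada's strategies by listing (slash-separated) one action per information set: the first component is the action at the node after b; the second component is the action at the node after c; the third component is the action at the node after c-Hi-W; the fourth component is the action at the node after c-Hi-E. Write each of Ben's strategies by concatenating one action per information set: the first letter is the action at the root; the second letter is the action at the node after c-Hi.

10

Ada has 16 pure strategies: Out/Hi/g/R, Out/Hi/g/L, Out/Hi/f/R, Out/Hi/f/L, Out/Mid/g/R, Out/Mid/g/L, Out/Mid/f/R, Out/Mid/f/L, In/Hi/g/R, In/Hi/g/L, In/Hi/f/R, In/Hi/f/L, In/Mid/g/R, In/Mid/g/L, In/Mid/f/R, In/Mid/f/L. Columns: bW, bE, cW, cE.
{Out/Hi/g/R} → row (7,6) (7,6) (1,3) (9,2)
{Out/Hi/g/L} → row (7,6) (7,6) (1,3) (6,3)
{Out/Hi/f/R} → row (7,6) (7,6) (5,9) (9,2)
{Out/Hi/f/L} → row (7,6) (7,6) (5,9) (6,3)
{Out/Mid/g/R, Out/Mid/g/L, Out/Mid/f/R, Out/Mid/f/L} → row (7,6) (7,6) (2,8) (2,8)
{In/Hi/g/R} → row (5,5) (5,5) (1,3) (9,2)
{In/Hi/g/L} → row (5,5) (5,5) (1,3) (6,3)
{In/Hi/f/R} → row (5,5) (5,5) (5,9) (9,2)
{In/Hi/f/L} → row (5,5) (5,5) (5,9) (6,3)
{In/Mid/g/R, In/Mid/g/L, In/Mid/f/R, In/Mid/f/L} → row (5,5) (5,5) (2,8) (2,8)
That's 10 distinct rows out of 16 strategies.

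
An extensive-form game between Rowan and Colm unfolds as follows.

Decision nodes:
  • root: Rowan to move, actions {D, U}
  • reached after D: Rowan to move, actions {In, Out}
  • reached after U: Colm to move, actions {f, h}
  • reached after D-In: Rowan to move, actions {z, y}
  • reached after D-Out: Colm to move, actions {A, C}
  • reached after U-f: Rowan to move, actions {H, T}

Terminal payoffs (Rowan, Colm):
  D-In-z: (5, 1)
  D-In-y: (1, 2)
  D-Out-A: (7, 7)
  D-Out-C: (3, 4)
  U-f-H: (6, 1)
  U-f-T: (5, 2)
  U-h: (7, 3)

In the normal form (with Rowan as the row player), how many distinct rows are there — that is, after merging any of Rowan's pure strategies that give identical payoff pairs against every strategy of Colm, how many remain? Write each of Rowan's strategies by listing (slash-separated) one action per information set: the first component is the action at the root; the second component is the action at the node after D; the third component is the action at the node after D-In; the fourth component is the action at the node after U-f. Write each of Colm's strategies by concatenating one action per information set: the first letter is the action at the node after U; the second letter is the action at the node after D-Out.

5

Rowan has 16 pure strategies: D/In/z/H, D/In/z/T, D/In/y/H, D/In/y/T, D/Out/z/H, D/Out/z/T, D/Out/y/H, D/Out/y/T, U/In/z/H, U/In/z/T, U/In/y/H, U/In/y/T, U/Out/z/H, U/Out/z/T, U/Out/y/H, U/Out/y/T. Columns: fA, fC, hA, hC.
{D/In/z/H, D/In/z/T} → row (5,1) (5,1) (5,1) (5,1)
{D/In/y/H, D/In/y/T} → row (1,2) (1,2) (1,2) (1,2)
{D/Out/z/H, D/Out/z/T, D/Out/y/H, D/Out/y/T} → row (7,7) (3,4) (7,7) (3,4)
{U/In/z/H, U/In/y/H, U/Out/z/H, U/Out/y/H} → row (6,1) (6,1) (7,3) (7,3)
{U/In/z/T, U/In/y/T, U/Out/z/T, U/Out/y/T} → row (5,2) (5,2) (7,3) (7,3)
That's 5 distinct rows out of 16 strategies.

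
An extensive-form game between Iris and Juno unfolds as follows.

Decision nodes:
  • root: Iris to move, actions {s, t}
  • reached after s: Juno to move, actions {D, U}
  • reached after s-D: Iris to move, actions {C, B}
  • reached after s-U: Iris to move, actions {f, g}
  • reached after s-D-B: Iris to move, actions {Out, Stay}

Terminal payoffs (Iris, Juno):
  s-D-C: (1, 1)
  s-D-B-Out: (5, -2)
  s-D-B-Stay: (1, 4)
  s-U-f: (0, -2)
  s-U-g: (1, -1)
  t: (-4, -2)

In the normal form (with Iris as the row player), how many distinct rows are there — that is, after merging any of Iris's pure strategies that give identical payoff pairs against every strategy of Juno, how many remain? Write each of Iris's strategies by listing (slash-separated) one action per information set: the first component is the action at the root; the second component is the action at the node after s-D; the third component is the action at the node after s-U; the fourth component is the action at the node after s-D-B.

Iris has 16 pure strategies: s/C/f/Out, s/C/f/Stay, s/C/g/Out, s/C/g/Stay, s/B/f/Out, s/B/f/Stay, s/B/g/Out, s/B/g/Stay, t/C/f/Out, t/C/f/Stay, t/C/g/Out, t/C/g/Stay, t/B/f/Out, t/B/f/Stay, t/B/g/Out, t/B/g/Stay. Columns: D, U.
{s/C/f/Out, s/C/f/Stay} → row (1,1) (0,-2)
{s/C/g/Out, s/C/g/Stay} → row (1,1) (1,-1)
{s/B/f/Out} → row (5,-2) (0,-2)
{s/B/f/Stay} → row (1,4) (0,-2)
{s/B/g/Out} → row (5,-2) (1,-1)
{s/B/g/Stay} → row (1,4) (1,-1)
{t/C/f/Out, t/C/f/Stay, t/C/g/Out, t/C/g/Stay, t/B/f/Out, t/B/f/Stay, t/B/g/Out, t/B/g/Stay} → row (-4,-2) (-4,-2)
That's 7 distinct rows out of 16 strategies.

7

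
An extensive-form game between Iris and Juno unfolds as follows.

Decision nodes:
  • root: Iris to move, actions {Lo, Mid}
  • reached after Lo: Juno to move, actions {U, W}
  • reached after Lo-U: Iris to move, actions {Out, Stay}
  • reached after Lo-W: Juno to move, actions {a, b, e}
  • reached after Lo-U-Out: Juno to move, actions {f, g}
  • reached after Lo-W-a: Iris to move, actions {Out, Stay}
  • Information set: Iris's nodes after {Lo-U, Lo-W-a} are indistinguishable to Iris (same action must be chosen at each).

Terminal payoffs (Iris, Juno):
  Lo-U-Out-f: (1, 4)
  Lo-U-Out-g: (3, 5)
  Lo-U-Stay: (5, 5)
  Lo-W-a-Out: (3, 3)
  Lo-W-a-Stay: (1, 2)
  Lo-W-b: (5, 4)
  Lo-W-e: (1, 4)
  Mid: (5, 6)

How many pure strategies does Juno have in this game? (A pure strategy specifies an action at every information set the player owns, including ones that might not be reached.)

12

Juno owns the node after Lo with actions {U, W} — two choices.
Juno owns the node after Lo-W with actions {a, b, e} — three choices.
Juno owns the node after Lo-U-Out with actions {f, g} — two choices.
A pure strategy fixes one action at each information set independently, so the count is the product 2 × 3 × 2 = 12.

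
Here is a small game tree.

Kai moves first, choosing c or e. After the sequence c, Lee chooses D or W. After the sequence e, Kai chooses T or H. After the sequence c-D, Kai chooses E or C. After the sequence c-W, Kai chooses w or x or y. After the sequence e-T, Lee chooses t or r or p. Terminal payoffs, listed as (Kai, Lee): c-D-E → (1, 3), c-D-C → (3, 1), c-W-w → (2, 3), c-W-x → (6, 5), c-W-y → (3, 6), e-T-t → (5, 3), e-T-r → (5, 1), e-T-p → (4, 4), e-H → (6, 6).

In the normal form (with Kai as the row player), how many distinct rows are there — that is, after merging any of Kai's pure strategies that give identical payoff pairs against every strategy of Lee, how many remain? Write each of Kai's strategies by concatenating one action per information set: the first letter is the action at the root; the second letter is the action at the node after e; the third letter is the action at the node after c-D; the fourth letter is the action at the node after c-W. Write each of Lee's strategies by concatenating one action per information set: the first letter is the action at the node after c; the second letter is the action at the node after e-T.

8

Kai has 24 pure strategies: cTEw, cTEx, cTEy, cTCw, cTCx, cTCy, cHEw, cHEx, cHEy, cHCw, cHCx, cHCy, eTEw, eTEx, eTEy, eTCw, eTCx, eTCy, eHEw, eHEx, eHEy, eHCw, eHCx, eHCy. Columns: Dt, Dr, Dp, Wt, Wr, Wp.
{cTEw, cHEw} → row (1,3) (1,3) (1,3) (2,3) (2,3) (2,3)
{cTEx, cHEx} → row (1,3) (1,3) (1,3) (6,5) (6,5) (6,5)
{cTEy, cHEy} → row (1,3) (1,3) (1,3) (3,6) (3,6) (3,6)
{cTCw, cHCw} → row (3,1) (3,1) (3,1) (2,3) (2,3) (2,3)
{cTCx, cHCx} → row (3,1) (3,1) (3,1) (6,5) (6,5) (6,5)
{cTCy, cHCy} → row (3,1) (3,1) (3,1) (3,6) (3,6) (3,6)
{eTEw, eTEx, eTEy, eTCw, eTCx, eTCy} → row (5,3) (5,1) (4,4) (5,3) (5,1) (4,4)
{eHEw, eHEx, eHEy, eHCw, eHCx, eHCy} → row (6,6) (6,6) (6,6) (6,6) (6,6) (6,6)
That's 8 distinct rows out of 24 strategies.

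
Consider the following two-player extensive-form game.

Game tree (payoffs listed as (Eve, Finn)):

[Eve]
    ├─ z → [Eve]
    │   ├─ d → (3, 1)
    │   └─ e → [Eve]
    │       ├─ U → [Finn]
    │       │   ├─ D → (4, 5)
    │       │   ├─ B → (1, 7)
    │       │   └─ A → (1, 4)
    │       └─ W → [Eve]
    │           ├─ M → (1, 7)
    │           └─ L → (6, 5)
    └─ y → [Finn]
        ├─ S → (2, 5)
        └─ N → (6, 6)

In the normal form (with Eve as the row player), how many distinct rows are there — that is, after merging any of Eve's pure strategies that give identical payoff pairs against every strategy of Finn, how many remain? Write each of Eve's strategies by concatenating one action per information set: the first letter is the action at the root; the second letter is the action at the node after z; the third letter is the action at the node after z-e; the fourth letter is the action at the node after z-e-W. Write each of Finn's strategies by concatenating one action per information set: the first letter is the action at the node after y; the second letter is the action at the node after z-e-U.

5

Eve has 16 pure strategies: zdUM, zdUL, zdWM, zdWL, zeUM, zeUL, zeWM, zeWL, ydUM, ydUL, ydWM, ydWL, yeUM, yeUL, yeWM, yeWL. Columns: SD, SB, SA, ND, NB, NA.
{zdUM, zdUL, zdWM, zdWL} → row (3,1) (3,1) (3,1) (3,1) (3,1) (3,1)
{zeUM, zeUL} → row (4,5) (1,7) (1,4) (4,5) (1,7) (1,4)
{zeWM} → row (1,7) (1,7) (1,7) (1,7) (1,7) (1,7)
{zeWL} → row (6,5) (6,5) (6,5) (6,5) (6,5) (6,5)
{ydUM, ydUL, ydWM, ydWL, yeUM, yeUL, yeWM, yeWL} → row (2,5) (2,5) (2,5) (6,6) (6,6) (6,6)
That's 5 distinct rows out of 16 strategies.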